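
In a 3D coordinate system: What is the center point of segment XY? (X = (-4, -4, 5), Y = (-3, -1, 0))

M = ((x₁+x₂)/2, (y₁+y₂)/2, (z₁+z₂)/2)
  = ((-4 - 3)/2, (-4 - 1)/2, (5 + 0)/2)
  = (-7/2, -5/2, 5/2)
  = (-3.5, -2.5, 2.5)

(-3.5, -2.5, 2.5)


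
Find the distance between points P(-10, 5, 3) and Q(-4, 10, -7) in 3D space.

d = √[(x₂-x₁)² + (y₂-y₁)² + (z₂-z₁)²]
  = √[6² + 5² + (-10)²]
  = √[36 + 25 + 100]
  = √161
  ≈ 12.69

12.69


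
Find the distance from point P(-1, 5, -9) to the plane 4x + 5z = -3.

distance = |a·x₀ + b·y₀ + c·z₀ - d| / √(a² + b² + c²)
  = |4·(-1) + 0·5 + 5·(-9) - (-3)| / √(4² + 0² + 5²)
  = |-4 + 0 - 45 + 3| / √(16 + 0 + 25)
  = |-46| / √41
  = 46 / 6.403
  ≈ 7.184

7.184


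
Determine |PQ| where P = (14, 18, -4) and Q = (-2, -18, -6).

d = √[(x₂-x₁)² + (y₂-y₁)² + (z₂-z₁)²]
  = √[(-16)² + (-36)² + (-2)²]
  = √[256 + 1296 + 4]
  = √1556
  ≈ 39.45

39.45


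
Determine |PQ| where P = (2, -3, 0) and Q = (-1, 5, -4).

d = √[(x₂-x₁)² + (y₂-y₁)² + (z₂-z₁)²]
  = √[(-3)² + 8² + (-4)²]
  = √[9 + 64 + 16]
  = √89
  ≈ 9.434

9.434


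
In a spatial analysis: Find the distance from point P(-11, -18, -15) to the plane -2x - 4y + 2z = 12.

distance = |a·x₀ + b·y₀ + c·z₀ - d| / √(a² + b² + c²)
  = |(-2)·(-11) + (-4)·(-18) + 2·(-15) - 12| / √((-2)² + (-4)² + 2²)
  = |22 + 72 - 30 - 12| / √(4 + 16 + 4)
  = |52| / √24
  = 52 / 4.899
  ≈ 10.61

10.61


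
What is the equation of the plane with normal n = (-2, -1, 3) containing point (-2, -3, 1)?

The plane through P with normal n = (a, b, c) satisfies n·(r - P) = 0,
i.e. ax + by + cz = a·x₀ + b·y₀ + c·z₀.
d = (-2)·(-2) + (-1)·(-3) + 3·1
  = 4 + 3 + 3
  = 10
Equation: -2x - y + 3z = 10

-2x - y + 3z = 10


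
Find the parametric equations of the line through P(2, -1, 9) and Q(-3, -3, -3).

Direction vector d = Q - P = (-3 - 2, -3 + 1, -3 - 9) = (-5, -2, -12)
Parametric form r = P + t·d:
x = 2 - 5t, y = -1 - 2t, z = 9 - 12t

x = 2 - 5t, y = -1 - 2t, z = 9 - 12t


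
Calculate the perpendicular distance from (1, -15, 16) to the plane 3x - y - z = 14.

distance = |a·x₀ + b·y₀ + c·z₀ - d| / √(a² + b² + c²)
  = |3·1 + (-1)·(-15) + (-1)·16 - 14| / √(3² + (-1)² + (-1)²)
  = |3 + 15 - 16 - 14| / √(9 + 1 + 1)
  = |-12| / √11
  = 12 / 3.317
  ≈ 3.618

3.618


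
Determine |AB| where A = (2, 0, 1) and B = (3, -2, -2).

d = √[(x₂-x₁)² + (y₂-y₁)² + (z₂-z₁)²]
  = √[1² + (-2)² + (-3)²]
  = √[1 + 4 + 9]
  = √14
  ≈ 3.742

3.742


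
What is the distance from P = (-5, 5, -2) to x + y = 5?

distance = |a·x₀ + b·y₀ + c·z₀ - d| / √(a² + b² + c²)
  = |1·(-5) + 1·5 + 0·(-2) - 5| / √(1² + 1² + 0²)
  = |-5 + 5 + 0 - 5| / √(1 + 1 + 0)
  = |-5| / √2
  = 5 / 1.414
  ≈ 3.536

3.536


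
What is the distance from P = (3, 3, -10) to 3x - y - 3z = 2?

distance = |a·x₀ + b·y₀ + c·z₀ - d| / √(a² + b² + c²)
  = |3·3 + (-1)·3 + (-3)·(-10) - 2| / √(3² + (-1)² + (-3)²)
  = |9 - 3 + 30 - 2| / √(9 + 1 + 9)
  = |34| / √19
  = 34 / 4.359
  ≈ 7.8

7.8


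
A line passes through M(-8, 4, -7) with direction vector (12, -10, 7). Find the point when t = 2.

P(t) = M + t·d
  = (-8 + 12·2, 4 + (-10)·2, -7 + 7·2)
  = (-8 + 24, 4 - 20, -7 + 14)
  = (16, -16, 7)

(16, -16, 7)


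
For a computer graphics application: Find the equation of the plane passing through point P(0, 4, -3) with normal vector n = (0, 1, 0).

The plane through P with normal n = (a, b, c) satisfies n·(r - P) = 0,
i.e. ax + by + cz = a·x₀ + b·y₀ + c·z₀.
d = 0·0 + 1·4 + 0·(-3)
  = 0 + 4 + 0
  = 4
Equation: y = 4

y = 4


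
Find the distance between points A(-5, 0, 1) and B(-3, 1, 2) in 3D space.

d = √[(x₂-x₁)² + (y₂-y₁)² + (z₂-z₁)²]
  = √[2² + 1² + 1²]
  = √[4 + 1 + 1]
  = √6
  ≈ 2.449

2.449


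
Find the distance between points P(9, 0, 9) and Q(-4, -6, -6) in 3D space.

d = √[(x₂-x₁)² + (y₂-y₁)² + (z₂-z₁)²]
  = √[(-13)² + (-6)² + (-15)²]
  = √[169 + 36 + 225]
  = √430
  ≈ 20.74

20.74


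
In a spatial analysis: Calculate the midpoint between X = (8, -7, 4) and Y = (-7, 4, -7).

M = ((x₁+x₂)/2, (y₁+y₂)/2, (z₁+z₂)/2)
  = ((8 - 7)/2, (-7 + 4)/2, (4 - 7)/2)
  = (1/2, -3/2, -3/2)
  = (0.5, -1.5, -1.5)

(0.5, -1.5, -1.5)


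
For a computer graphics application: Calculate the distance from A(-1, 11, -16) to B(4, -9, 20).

d = √[(x₂-x₁)² + (y₂-y₁)² + (z₂-z₁)²]
  = √[5² + (-20)² + 36²]
  = √[25 + 400 + 1296]
  = √1721
  ≈ 41.48

41.48


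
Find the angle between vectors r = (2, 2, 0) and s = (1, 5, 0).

r·s = 2·1 + 2·5 + 0·0 = 2 + 10 + 0 = 12
|r| = √(2² + 2² + 0²) = √8 ≈ 2.828
|s| = √(1² + 5² + 0²) = √26 ≈ 5.099
cos θ = (r·s)/(|r||s|) = 12/(2.828·5.099) ≈ 0.8321
θ = arccos(0.8321) ≈ 33.69°

33.69°


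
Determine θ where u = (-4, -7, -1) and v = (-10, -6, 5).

u·v = (-4)·(-10) + (-7)·(-6) + (-1)·5 = 40 + 42 - 5 = 77
|u| = √((-4)² + (-7)² + (-1)²) = √66 ≈ 8.124
|v| = √((-10)² + (-6)² + 5²) = √161 ≈ 12.69
cos θ = (u·v)/(|u||v|) = 77/(8.124·12.69) ≈ 0.747
θ = arccos(0.747) ≈ 41.67°

41.67°


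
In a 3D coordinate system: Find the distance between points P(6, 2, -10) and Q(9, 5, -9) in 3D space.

d = √[(x₂-x₁)² + (y₂-y₁)² + (z₂-z₁)²]
  = √[3² + 3² + 1²]
  = √[9 + 9 + 1]
  = √19
  ≈ 4.359

4.359


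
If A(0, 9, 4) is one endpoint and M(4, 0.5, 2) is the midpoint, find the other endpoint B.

B = 2M - A
  = (2·4 - 0, 2·0.5 - 9, 2·2 - 4)
  = (8 + 0, 1 - 9, 4 - 4)
  = (8, -8, 0)

(8, -8, 0)


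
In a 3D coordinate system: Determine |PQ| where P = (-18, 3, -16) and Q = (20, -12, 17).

d = √[(x₂-x₁)² + (y₂-y₁)² + (z₂-z₁)²]
  = √[38² + (-15)² + 33²]
  = √[1444 + 225 + 1089]
  = √2758
  ≈ 52.52

52.52


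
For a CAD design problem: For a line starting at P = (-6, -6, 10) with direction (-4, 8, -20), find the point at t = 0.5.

P(t) = P + t·d
  = (-6 + (-4)·0.5, -6 + 8·0.5, 10 + (-20)·0.5)
  = (-6 - 2, -6 + 4, 10 - 10)
  = (-8, -2, 0)

(-8, -2, 0)


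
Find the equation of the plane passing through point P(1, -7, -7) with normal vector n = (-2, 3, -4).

The plane through P with normal n = (a, b, c) satisfies n·(r - P) = 0,
i.e. ax + by + cz = a·x₀ + b·y₀ + c·z₀.
d = (-2)·1 + 3·(-7) + (-4)·(-7)
  = -2 - 21 + 28
  = 5
Equation: -2x + 3y - 4z = 5

-2x + 3y - 4z = 5


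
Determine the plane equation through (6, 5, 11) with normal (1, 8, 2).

The plane through P with normal n = (a, b, c) satisfies n·(r - P) = 0,
i.e. ax + by + cz = a·x₀ + b·y₀ + c·z₀.
d = 1·6 + 8·5 + 2·11
  = 6 + 40 + 22
  = 68
Equation: x + 8y + 2z = 68

x + 8y + 2z = 68


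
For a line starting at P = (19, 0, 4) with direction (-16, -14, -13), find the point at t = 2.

P(t) = P + t·d
  = (19 + (-16)·2, 0 + (-14)·2, 4 + (-13)·2)
  = (19 - 32, 0 - 28, 4 - 26)
  = (-13, -28, -22)

(-13, -28, -22)


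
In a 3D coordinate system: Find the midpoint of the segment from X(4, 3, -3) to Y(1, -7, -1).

M = ((x₁+x₂)/2, (y₁+y₂)/2, (z₁+z₂)/2)
  = ((4 + 1)/2, (3 - 7)/2, (-3 - 1)/2)
  = (5/2, -4/2, -4/2)
  = (2.5, -2, -2)

(2.5, -2, -2)


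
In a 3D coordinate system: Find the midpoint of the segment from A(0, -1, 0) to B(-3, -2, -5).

M = ((x₁+x₂)/2, (y₁+y₂)/2, (z₁+z₂)/2)
  = ((0 - 3)/2, (-1 - 2)/2, (0 - 5)/2)
  = (-3/2, -3/2, -5/2)
  = (-1.5, -1.5, -2.5)

(-1.5, -1.5, -2.5)


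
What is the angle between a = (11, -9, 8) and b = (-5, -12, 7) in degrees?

a·b = 11·(-5) + (-9)·(-12) + 8·7 = -55 + 108 + 56 = 109
|a| = √(11² + (-9)² + 8²) = √266 ≈ 16.31
|b| = √((-5)² + (-12)² + 7²) = √218 ≈ 14.76
cos θ = (a·b)/(|a||b|) = 109/(16.31·14.76) ≈ 0.4526
θ = arccos(0.4526) ≈ 63.09°

63.09°


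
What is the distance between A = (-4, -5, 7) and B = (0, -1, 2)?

d = √[(x₂-x₁)² + (y₂-y₁)² + (z₂-z₁)²]
  = √[4² + 4² + (-5)²]
  = √[16 + 16 + 25]
  = √57
  ≈ 7.55

7.55


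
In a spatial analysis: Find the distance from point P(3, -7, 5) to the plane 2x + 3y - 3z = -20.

distance = |a·x₀ + b·y₀ + c·z₀ - d| / √(a² + b² + c²)
  = |2·3 + 3·(-7) + (-3)·5 - (-20)| / √(2² + 3² + (-3)²)
  = |6 - 21 - 15 + 20| / √(4 + 9 + 9)
  = |-10| / √22
  = 10 / 4.69
  ≈ 2.132

2.132


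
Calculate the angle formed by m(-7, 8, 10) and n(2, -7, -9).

m·n = (-7)·2 + 8·(-7) + 10·(-9) = -14 - 56 - 90 = -160
|m| = √((-7)² + 8² + 10²) = √213 ≈ 14.59
|n| = √(2² + (-7)² + (-9)²) = √134 ≈ 11.58
cos θ = (m·n)/(|m||n|) = -160/(14.59·11.58) ≈ -0.9471
θ = arccos(-0.9471) ≈ 161.3°

161.3°


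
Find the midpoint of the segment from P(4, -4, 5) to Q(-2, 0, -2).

M = ((x₁+x₂)/2, (y₁+y₂)/2, (z₁+z₂)/2)
  = ((4 - 2)/2, (-4 + 0)/2, (5 - 2)/2)
  = (2/2, -4/2, 3/2)
  = (1, -2, 1.5)

(1, -2, 1.5)


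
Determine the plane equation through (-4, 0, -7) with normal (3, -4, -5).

The plane through P with normal n = (a, b, c) satisfies n·(r - P) = 0,
i.e. ax + by + cz = a·x₀ + b·y₀ + c·z₀.
d = 3·(-4) + (-4)·0 + (-5)·(-7)
  = -12 + 0 + 35
  = 23
Equation: 3x - 4y - 5z = 23

3x - 4y - 5z = 23


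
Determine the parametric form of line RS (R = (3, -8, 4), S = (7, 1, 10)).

Direction vector d = S - R = (7 - 3, 1 + 8, 10 - 4) = (4, 9, 6)
Parametric form r = R + t·d:
x = 3 + 4t, y = -8 + 9t, z = 4 + 6t

x = 3 + 4t, y = -8 + 9t, z = 4 + 6t


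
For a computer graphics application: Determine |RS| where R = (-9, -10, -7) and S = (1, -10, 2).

d = √[(x₂-x₁)² + (y₂-y₁)² + (z₂-z₁)²]
  = √[10² + 0² + 9²]
  = √[100 + 0 + 81]
  = √181
  ≈ 13.45

13.45


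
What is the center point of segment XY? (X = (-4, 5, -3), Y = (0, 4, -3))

M = ((x₁+x₂)/2, (y₁+y₂)/2, (z₁+z₂)/2)
  = ((-4 + 0)/2, (5 + 4)/2, (-3 - 3)/2)
  = (-4/2, 9/2, -6/2)
  = (-2, 4.5, -3)

(-2, 4.5, -3)


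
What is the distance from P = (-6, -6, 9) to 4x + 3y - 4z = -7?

distance = |a·x₀ + b·y₀ + c·z₀ - d| / √(a² + b² + c²)
  = |4·(-6) + 3·(-6) + (-4)·9 - (-7)| / √(4² + 3² + (-4)²)
  = |-24 - 18 - 36 + 7| / √(16 + 9 + 16)
  = |-71| / √41
  = 71 / 6.403
  ≈ 11.09

11.09


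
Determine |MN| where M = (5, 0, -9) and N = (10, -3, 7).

d = √[(x₂-x₁)² + (y₂-y₁)² + (z₂-z₁)²]
  = √[5² + (-3)² + 16²]
  = √[25 + 9 + 256]
  = √290
  ≈ 17.03

17.03


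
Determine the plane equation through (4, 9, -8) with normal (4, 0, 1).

The plane through P with normal n = (a, b, c) satisfies n·(r - P) = 0,
i.e. ax + by + cz = a·x₀ + b·y₀ + c·z₀.
d = 4·4 + 0·9 + 1·(-8)
  = 16 + 0 - 8
  = 8
Equation: 4x + z = 8

4x + z = 8


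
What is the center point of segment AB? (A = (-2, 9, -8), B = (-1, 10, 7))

M = ((x₁+x₂)/2, (y₁+y₂)/2, (z₁+z₂)/2)
  = ((-2 - 1)/2, (9 + 10)/2, (-8 + 7)/2)
  = (-3/2, 19/2, -1/2)
  = (-1.5, 9.5, -0.5)

(-1.5, 9.5, -0.5)


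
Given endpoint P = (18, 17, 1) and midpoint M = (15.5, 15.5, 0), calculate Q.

Q = 2M - P
  = (2·15.5 - 18, 2·15.5 - 17, 2·0 - 1)
  = (31 - 18, 31 - 17, 0 - 1)
  = (13, 14, -1)

(13, 14, -1)


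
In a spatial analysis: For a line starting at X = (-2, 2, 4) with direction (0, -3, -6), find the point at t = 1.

P(t) = X + t·d
  = (-2 + 0·1, 2 + (-3)·1, 4 + (-6)·1)
  = (-2 + 0, 2 - 3, 4 - 6)
  = (-2, -1, -2)

(-2, -1, -2)


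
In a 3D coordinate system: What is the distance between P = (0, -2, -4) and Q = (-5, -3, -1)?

d = √[(x₂-x₁)² + (y₂-y₁)² + (z₂-z₁)²]
  = √[(-5)² + (-1)² + 3²]
  = √[25 + 1 + 9]
  = √35
  ≈ 5.916

5.916


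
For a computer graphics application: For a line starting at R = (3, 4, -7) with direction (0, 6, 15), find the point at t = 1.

P(t) = R + t·d
  = (3 + 0·1, 4 + 6·1, -7 + 15·1)
  = (3 + 0, 4 + 6, -7 + 15)
  = (3, 10, 8)

(3, 10, 8)


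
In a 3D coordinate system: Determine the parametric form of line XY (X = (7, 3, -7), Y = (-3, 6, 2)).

Direction vector d = Y - X = (-3 - 7, 6 - 3, 2 + 7) = (-10, 3, 9)
Parametric form r = X + t·d:
x = 7 - 10t, y = 3 + 3t, z = -7 + 9t

x = 7 - 10t, y = 3 + 3t, z = -7 + 9t


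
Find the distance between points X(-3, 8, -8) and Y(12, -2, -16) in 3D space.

d = √[(x₂-x₁)² + (y₂-y₁)² + (z₂-z₁)²]
  = √[15² + (-10)² + (-8)²]
  = √[225 + 100 + 64]
  = √389
  ≈ 19.72

19.72


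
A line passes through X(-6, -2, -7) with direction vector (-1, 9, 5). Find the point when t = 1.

P(t) = X + t·d
  = (-6 + (-1)·1, -2 + 9·1, -7 + 5·1)
  = (-6 - 1, -2 + 9, -7 + 5)
  = (-7, 7, -2)

(-7, 7, -2)


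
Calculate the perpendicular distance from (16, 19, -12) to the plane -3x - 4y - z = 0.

distance = |a·x₀ + b·y₀ + c·z₀ - d| / √(a² + b² + c²)
  = |(-3)·16 + (-4)·19 + (-1)·(-12) - 0| / √((-3)² + (-4)² + (-1)²)
  = |-48 - 76 + 12 + 0| / √(9 + 16 + 1)
  = |-112| / √26
  = 112 / 5.099
  ≈ 21.97

21.97


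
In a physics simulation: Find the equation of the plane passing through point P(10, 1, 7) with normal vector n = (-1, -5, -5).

The plane through P with normal n = (a, b, c) satisfies n·(r - P) = 0,
i.e. ax + by + cz = a·x₀ + b·y₀ + c·z₀.
d = (-1)·10 + (-5)·1 + (-5)·7
  = -10 - 5 - 35
  = -50
Equation: -x - 5y - 5z = -50

-x - 5y - 5z = -50


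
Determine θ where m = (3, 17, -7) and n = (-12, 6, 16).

m·n = 3·(-12) + 17·6 + (-7)·16 = -36 + 102 - 112 = -46
|m| = √(3² + 17² + (-7)²) = √347 ≈ 18.63
|n| = √((-12)² + 6² + 16²) = √436 ≈ 20.88
cos θ = (m·n)/(|m||n|) = -46/(18.63·20.88) ≈ -0.1183
θ = arccos(-0.1183) ≈ 96.79°

96.79°


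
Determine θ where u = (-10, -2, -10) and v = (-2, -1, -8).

u·v = (-10)·(-2) + (-2)·(-1) + (-10)·(-8) = 20 + 2 + 80 = 102
|u| = √((-10)² + (-2)² + (-10)²) = √204 ≈ 14.28
|v| = √((-2)² + (-1)² + (-8)²) = √69 ≈ 8.307
cos θ = (u·v)/(|u||v|) = 102/(14.28·8.307) ≈ 0.8597
θ = arccos(0.8597) ≈ 30.71°

30.71°


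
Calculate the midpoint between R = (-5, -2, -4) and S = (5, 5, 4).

M = ((x₁+x₂)/2, (y₁+y₂)/2, (z₁+z₂)/2)
  = ((-5 + 5)/2, (-2 + 5)/2, (-4 + 4)/2)
  = (0/2, 3/2, 0/2)
  = (0, 1.5, 0)

(0, 1.5, 0)


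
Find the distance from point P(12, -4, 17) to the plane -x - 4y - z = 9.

distance = |a·x₀ + b·y₀ + c·z₀ - d| / √(a² + b² + c²)
  = |(-1)·12 + (-4)·(-4) + (-1)·17 - 9| / √((-1)² + (-4)² + (-1)²)
  = |-12 + 16 - 17 - 9| / √(1 + 16 + 1)
  = |-22| / √18
  = 22 / 4.243
  ≈ 5.185

5.185


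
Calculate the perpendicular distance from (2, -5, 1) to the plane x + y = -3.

distance = |a·x₀ + b·y₀ + c·z₀ - d| / √(a² + b² + c²)
  = |1·2 + 1·(-5) + 0·1 - (-3)| / √(1² + 1² + 0²)
  = |2 - 5 + 0 + 3| / √(1 + 1 + 0)
  = |0| / √2
  = 0 / 1.414
  ≈ 0

0


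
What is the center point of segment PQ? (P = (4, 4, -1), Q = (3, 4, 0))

M = ((x₁+x₂)/2, (y₁+y₂)/2, (z₁+z₂)/2)
  = ((4 + 3)/2, (4 + 4)/2, (-1 + 0)/2)
  = (7/2, 8/2, -1/2)
  = (3.5, 4, -0.5)

(3.5, 4, -0.5)


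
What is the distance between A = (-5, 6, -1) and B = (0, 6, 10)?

d = √[(x₂-x₁)² + (y₂-y₁)² + (z₂-z₁)²]
  = √[5² + 0² + 11²]
  = √[25 + 0 + 121]
  = √146
  ≈ 12.08

12.08


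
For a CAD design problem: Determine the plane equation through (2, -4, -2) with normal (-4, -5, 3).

The plane through P with normal n = (a, b, c) satisfies n·(r - P) = 0,
i.e. ax + by + cz = a·x₀ + b·y₀ + c·z₀.
d = (-4)·2 + (-5)·(-4) + 3·(-2)
  = -8 + 20 - 6
  = 6
Equation: -4x - 5y + 3z = 6

-4x - 5y + 3z = 6


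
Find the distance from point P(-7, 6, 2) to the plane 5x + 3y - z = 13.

distance = |a·x₀ + b·y₀ + c·z₀ - d| / √(a² + b² + c²)
  = |5·(-7) + 3·6 + (-1)·2 - 13| / √(5² + 3² + (-1)²)
  = |-35 + 18 - 2 - 13| / √(25 + 9 + 1)
  = |-32| / √35
  = 32 / 5.916
  ≈ 5.409

5.409


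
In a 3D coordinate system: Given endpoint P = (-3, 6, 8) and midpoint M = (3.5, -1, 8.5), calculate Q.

Q = 2M - P
  = (2·3.5 - (-3), 2·(-1) - 6, 2·8.5 - 8)
  = (7 + 3, -2 - 6, 17 - 8)
  = (10, -8, 9)

(10, -8, 9)


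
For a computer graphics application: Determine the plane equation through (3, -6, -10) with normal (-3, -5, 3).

The plane through P with normal n = (a, b, c) satisfies n·(r - P) = 0,
i.e. ax + by + cz = a·x₀ + b·y₀ + c·z₀.
d = (-3)·3 + (-5)·(-6) + 3·(-10)
  = -9 + 30 - 30
  = -9
Equation: -3x - 5y + 3z = -9

-3x - 5y + 3z = -9


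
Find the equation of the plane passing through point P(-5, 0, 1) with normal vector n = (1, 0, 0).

The plane through P with normal n = (a, b, c) satisfies n·(r - P) = 0,
i.e. ax + by + cz = a·x₀ + b·y₀ + c·z₀.
d = 1·(-5) + 0·0 + 0·1
  = -5 + 0 + 0
  = -5
Equation: x = -5

x = -5


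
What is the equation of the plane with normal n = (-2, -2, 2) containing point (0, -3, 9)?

The plane through P with normal n = (a, b, c) satisfies n·(r - P) = 0,
i.e. ax + by + cz = a·x₀ + b·y₀ + c·z₀.
d = (-2)·0 + (-2)·(-3) + 2·9
  = 0 + 6 + 18
  = 24
Equation: -2x - 2y + 2z = 24

-2x - 2y + 2z = 24


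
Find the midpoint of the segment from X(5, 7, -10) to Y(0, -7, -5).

M = ((x₁+x₂)/2, (y₁+y₂)/2, (z₁+z₂)/2)
  = ((5 + 0)/2, (7 - 7)/2, (-10 - 5)/2)
  = (5/2, 0/2, -15/2)
  = (2.5, 0, -7.5)

(2.5, 0, -7.5)


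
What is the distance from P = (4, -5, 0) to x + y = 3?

distance = |a·x₀ + b·y₀ + c·z₀ - d| / √(a² + b² + c²)
  = |1·4 + 1·(-5) + 0·0 - 3| / √(1² + 1² + 0²)
  = |4 - 5 + 0 - 3| / √(1 + 1 + 0)
  = |-4| / √2
  = 4 / 1.414
  ≈ 2.828

2.828


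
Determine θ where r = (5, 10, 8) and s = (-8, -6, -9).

r·s = 5·(-8) + 10·(-6) + 8·(-9) = -40 - 60 - 72 = -172
|r| = √(5² + 10² + 8²) = √189 ≈ 13.75
|s| = √((-8)² + (-6)² + (-9)²) = √181 ≈ 13.45
cos θ = (r·s)/(|r||s|) = -172/(13.75·13.45) ≈ -0.9299
θ = arccos(-0.9299) ≈ 158.4°

158.4°


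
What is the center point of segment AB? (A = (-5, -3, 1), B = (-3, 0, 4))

M = ((x₁+x₂)/2, (y₁+y₂)/2, (z₁+z₂)/2)
  = ((-5 - 3)/2, (-3 + 0)/2, (1 + 4)/2)
  = (-8/2, -3/2, 5/2)
  = (-4, -1.5, 2.5)

(-4, -1.5, 2.5)


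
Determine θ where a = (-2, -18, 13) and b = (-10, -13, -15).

a·b = (-2)·(-10) + (-18)·(-13) + 13·(-15) = 20 + 234 - 195 = 59
|a| = √((-2)² + (-18)² + 13²) = √497 ≈ 22.29
|b| = √((-10)² + (-13)² + (-15)²) = √494 ≈ 22.23
cos θ = (a·b)/(|a||b|) = 59/(22.29·22.23) ≈ 0.1191
θ = arccos(0.1191) ≈ 83.16°

83.16°


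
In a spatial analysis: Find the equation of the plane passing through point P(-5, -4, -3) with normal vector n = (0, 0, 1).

The plane through P with normal n = (a, b, c) satisfies n·(r - P) = 0,
i.e. ax + by + cz = a·x₀ + b·y₀ + c·z₀.
d = 0·(-5) + 0·(-4) + 1·(-3)
  = 0 + 0 - 3
  = -3
Equation: z = -3

z = -3


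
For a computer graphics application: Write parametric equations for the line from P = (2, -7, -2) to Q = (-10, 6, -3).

Direction vector d = Q - P = (-10 - 2, 6 + 7, -3 + 2) = (-12, 13, -1)
Parametric form r = P + t·d:
x = 2 - 12t, y = -7 + 13t, z = -2 - t

x = 2 - 12t, y = -7 + 13t, z = -2 - t


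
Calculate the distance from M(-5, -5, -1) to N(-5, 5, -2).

d = √[(x₂-x₁)² + (y₂-y₁)² + (z₂-z₁)²]
  = √[0² + 10² + (-1)²]
  = √[0 + 100 + 1]
  = √101
  ≈ 10.05

10.05


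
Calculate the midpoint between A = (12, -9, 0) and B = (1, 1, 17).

M = ((x₁+x₂)/2, (y₁+y₂)/2, (z₁+z₂)/2)
  = ((12 + 1)/2, (-9 + 1)/2, (0 + 17)/2)
  = (13/2, -8/2, 17/2)
  = (6.5, -4, 8.5)

(6.5, -4, 8.5)


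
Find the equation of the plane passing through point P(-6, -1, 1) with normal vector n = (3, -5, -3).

The plane through P with normal n = (a, b, c) satisfies n·(r - P) = 0,
i.e. ax + by + cz = a·x₀ + b·y₀ + c·z₀.
d = 3·(-6) + (-5)·(-1) + (-3)·1
  = -18 + 5 - 3
  = -16
Equation: 3x - 5y - 3z = -16

3x - 5y - 3z = -16


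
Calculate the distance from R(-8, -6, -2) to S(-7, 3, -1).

d = √[(x₂-x₁)² + (y₂-y₁)² + (z₂-z₁)²]
  = √[1² + 9² + 1²]
  = √[1 + 81 + 1]
  = √83
  ≈ 9.11

9.11


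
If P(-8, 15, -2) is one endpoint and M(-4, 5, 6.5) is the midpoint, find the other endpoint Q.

Q = 2M - P
  = (2·(-4) - (-8), 2·5 - 15, 2·6.5 - (-2))
  = (-8 + 8, 10 - 15, 13 + 2)
  = (0, -5, 15)

(0, -5, 15)


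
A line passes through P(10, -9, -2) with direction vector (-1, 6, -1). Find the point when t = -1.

P(t) = P + t·d
  = (10 + (-1)·(-1), -9 + 6·(-1), -2 + (-1)·(-1))
  = (10 + 1, -9 - 6, -2 + 1)
  = (11, -15, -1)

(11, -15, -1)


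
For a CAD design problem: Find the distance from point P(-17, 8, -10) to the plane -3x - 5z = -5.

distance = |a·x₀ + b·y₀ + c·z₀ - d| / √(a² + b² + c²)
  = |(-3)·(-17) + 0·8 + (-5)·(-10) - (-5)| / √((-3)² + 0² + (-5)²)
  = |51 + 0 + 50 + 5| / √(9 + 0 + 25)
  = |106| / √34
  = 106 / 5.831
  ≈ 18.18

18.18


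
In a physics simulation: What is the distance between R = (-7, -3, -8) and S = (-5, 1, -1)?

d = √[(x₂-x₁)² + (y₂-y₁)² + (z₂-z₁)²]
  = √[2² + 4² + 7²]
  = √[4 + 16 + 49]
  = √69
  ≈ 8.307

8.307


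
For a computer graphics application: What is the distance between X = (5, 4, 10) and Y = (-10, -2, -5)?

d = √[(x₂-x₁)² + (y₂-y₁)² + (z₂-z₁)²]
  = √[(-15)² + (-6)² + (-15)²]
  = √[225 + 36 + 225]
  = √486
  ≈ 22.05

22.05


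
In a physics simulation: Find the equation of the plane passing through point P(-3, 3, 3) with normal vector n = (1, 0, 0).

The plane through P with normal n = (a, b, c) satisfies n·(r - P) = 0,
i.e. ax + by + cz = a·x₀ + b·y₀ + c·z₀.
d = 1·(-3) + 0·3 + 0·3
  = -3 + 0 + 0
  = -3
Equation: x = -3

x = -3


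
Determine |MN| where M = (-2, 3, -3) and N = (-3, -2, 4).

d = √[(x₂-x₁)² + (y₂-y₁)² + (z₂-z₁)²]
  = √[(-1)² + (-5)² + 7²]
  = √[1 + 25 + 49]
  = √75
  ≈ 8.66

8.66


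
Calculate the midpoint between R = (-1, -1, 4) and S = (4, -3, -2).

M = ((x₁+x₂)/2, (y₁+y₂)/2, (z₁+z₂)/2)
  = ((-1 + 4)/2, (-1 - 3)/2, (4 - 2)/2)
  = (3/2, -4/2, 2/2)
  = (1.5, -2, 1)

(1.5, -2, 1)


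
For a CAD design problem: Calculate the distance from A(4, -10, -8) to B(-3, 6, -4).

d = √[(x₂-x₁)² + (y₂-y₁)² + (z₂-z₁)²]
  = √[(-7)² + 16² + 4²]
  = √[49 + 256 + 16]
  = √321
  ≈ 17.92

17.92


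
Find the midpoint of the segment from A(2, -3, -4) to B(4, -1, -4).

M = ((x₁+x₂)/2, (y₁+y₂)/2, (z₁+z₂)/2)
  = ((2 + 4)/2, (-3 - 1)/2, (-4 - 4)/2)
  = (6/2, -4/2, -8/2)
  = (3, -2, -4)

(3, -2, -4)


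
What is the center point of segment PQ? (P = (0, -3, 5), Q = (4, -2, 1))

M = ((x₁+x₂)/2, (y₁+y₂)/2, (z₁+z₂)/2)
  = ((0 + 4)/2, (-3 - 2)/2, (5 + 1)/2)
  = (4/2, -5/2, 6/2)
  = (2, -2.5, 3)

(2, -2.5, 3)


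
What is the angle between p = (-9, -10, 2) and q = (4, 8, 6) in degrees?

p·q = (-9)·4 + (-10)·8 + 2·6 = -36 - 80 + 12 = -104
|p| = √((-9)² + (-10)² + 2²) = √185 ≈ 13.6
|q| = √(4² + 8² + 6²) = √116 ≈ 10.77
cos θ = (p·q)/(|p||q|) = -104/(13.6·10.77) ≈ -0.7099
θ = arccos(-0.7099) ≈ 135.2°

135.2°


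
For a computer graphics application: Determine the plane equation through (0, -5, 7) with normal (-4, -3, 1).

The plane through P with normal n = (a, b, c) satisfies n·(r - P) = 0,
i.e. ax + by + cz = a·x₀ + b·y₀ + c·z₀.
d = (-4)·0 + (-3)·(-5) + 1·7
  = 0 + 15 + 7
  = 22
Equation: -4x - 3y + z = 22

-4x - 3y + z = 22


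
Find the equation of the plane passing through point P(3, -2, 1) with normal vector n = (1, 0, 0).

The plane through P with normal n = (a, b, c) satisfies n·(r - P) = 0,
i.e. ax + by + cz = a·x₀ + b·y₀ + c·z₀.
d = 1·3 + 0·(-2) + 0·1
  = 3 + 0 + 0
  = 3
Equation: x = 3

x = 3


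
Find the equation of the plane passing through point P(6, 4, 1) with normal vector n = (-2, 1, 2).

The plane through P with normal n = (a, b, c) satisfies n·(r - P) = 0,
i.e. ax + by + cz = a·x₀ + b·y₀ + c·z₀.
d = (-2)·6 + 1·4 + 2·1
  = -12 + 4 + 2
  = -6
Equation: -2x + y + 2z = -6

-2x + y + 2z = -6


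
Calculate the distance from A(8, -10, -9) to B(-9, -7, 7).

d = √[(x₂-x₁)² + (y₂-y₁)² + (z₂-z₁)²]
  = √[(-17)² + 3² + 16²]
  = √[289 + 9 + 256]
  = √554
  ≈ 23.54

23.54


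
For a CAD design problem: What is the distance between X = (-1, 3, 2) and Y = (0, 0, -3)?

d = √[(x₂-x₁)² + (y₂-y₁)² + (z₂-z₁)²]
  = √[1² + (-3)² + (-5)²]
  = √[1 + 9 + 25]
  = √35
  ≈ 5.916

5.916


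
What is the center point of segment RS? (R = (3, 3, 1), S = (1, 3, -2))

M = ((x₁+x₂)/2, (y₁+y₂)/2, (z₁+z₂)/2)
  = ((3 + 1)/2, (3 + 3)/2, (1 - 2)/2)
  = (4/2, 6/2, -1/2)
  = (2, 3, -0.5)

(2, 3, -0.5)


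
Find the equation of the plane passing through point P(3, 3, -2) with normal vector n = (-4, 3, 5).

The plane through P with normal n = (a, b, c) satisfies n·(r - P) = 0,
i.e. ax + by + cz = a·x₀ + b·y₀ + c·z₀.
d = (-4)·3 + 3·3 + 5·(-2)
  = -12 + 9 - 10
  = -13
Equation: -4x + 3y + 5z = -13

-4x + 3y + 5z = -13


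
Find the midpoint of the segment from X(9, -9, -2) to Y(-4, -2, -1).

M = ((x₁+x₂)/2, (y₁+y₂)/2, (z₁+z₂)/2)
  = ((9 - 4)/2, (-9 - 2)/2, (-2 - 1)/2)
  = (5/2, -11/2, -3/2)
  = (2.5, -5.5, -1.5)

(2.5, -5.5, -1.5)


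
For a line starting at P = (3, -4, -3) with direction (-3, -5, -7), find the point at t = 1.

P(t) = P + t·d
  = (3 + (-3)·1, -4 + (-5)·1, -3 + (-7)·1)
  = (3 - 3, -4 - 5, -3 - 7)
  = (0, -9, -10)

(0, -9, -10)


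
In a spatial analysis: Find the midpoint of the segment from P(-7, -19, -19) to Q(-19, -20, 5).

M = ((x₁+x₂)/2, (y₁+y₂)/2, (z₁+z₂)/2)
  = ((-7 - 19)/2, (-19 - 20)/2, (-19 + 5)/2)
  = (-26/2, -39/2, -14/2)
  = (-13, -19.5, -7)

(-13, -19.5, -7)


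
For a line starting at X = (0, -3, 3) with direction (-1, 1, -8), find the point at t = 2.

P(t) = X + t·d
  = (0 + (-1)·2, -3 + 1·2, 3 + (-8)·2)
  = (0 - 2, -3 + 2, 3 - 16)
  = (-2, -1, -13)

(-2, -1, -13)


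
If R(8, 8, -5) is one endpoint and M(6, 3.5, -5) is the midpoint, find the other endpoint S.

S = 2M - R
  = (2·6 - 8, 2·3.5 - 8, 2·(-5) - (-5))
  = (12 - 8, 7 - 8, -10 + 5)
  = (4, -1, -5)

(4, -1, -5)


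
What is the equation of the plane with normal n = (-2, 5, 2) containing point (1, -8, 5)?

The plane through P with normal n = (a, b, c) satisfies n·(r - P) = 0,
i.e. ax + by + cz = a·x₀ + b·y₀ + c·z₀.
d = (-2)·1 + 5·(-8) + 2·5
  = -2 - 40 + 10
  = -32
Equation: -2x + 5y + 2z = -32

-2x + 5y + 2z = -32


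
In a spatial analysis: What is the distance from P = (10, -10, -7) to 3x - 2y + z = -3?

distance = |a·x₀ + b·y₀ + c·z₀ - d| / √(a² + b² + c²)
  = |3·10 + (-2)·(-10) + 1·(-7) - (-3)| / √(3² + (-2)² + 1²)
  = |30 + 20 - 7 + 3| / √(9 + 4 + 1)
  = |46| / √14
  = 46 / 3.742
  ≈ 12.29

12.29


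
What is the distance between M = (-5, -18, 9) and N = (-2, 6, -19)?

d = √[(x₂-x₁)² + (y₂-y₁)² + (z₂-z₁)²]
  = √[3² + 24² + (-28)²]
  = √[9 + 576 + 784]
  = √1369
  ≈ 37

37


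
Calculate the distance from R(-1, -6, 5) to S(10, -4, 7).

d = √[(x₂-x₁)² + (y₂-y₁)² + (z₂-z₁)²]
  = √[11² + 2² + 2²]
  = √[121 + 4 + 4]
  = √129
  ≈ 11.36

11.36


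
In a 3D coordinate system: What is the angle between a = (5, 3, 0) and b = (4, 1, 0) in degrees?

a·b = 5·4 + 3·1 + 0·0 = 20 + 3 + 0 = 23
|a| = √(5² + 3² + 0²) = √34 ≈ 5.831
|b| = √(4² + 1² + 0²) = √17 ≈ 4.123
cos θ = (a·b)/(|a||b|) = 23/(5.831·4.123) ≈ 0.9567
θ = arccos(0.9567) ≈ 16.93°

16.93°


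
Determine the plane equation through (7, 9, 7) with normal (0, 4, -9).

The plane through P with normal n = (a, b, c) satisfies n·(r - P) = 0,
i.e. ax + by + cz = a·x₀ + b·y₀ + c·z₀.
d = 0·7 + 4·9 + (-9)·7
  = 0 + 36 - 63
  = -27
Equation: 4y - 9z = -27

4y - 9z = -27


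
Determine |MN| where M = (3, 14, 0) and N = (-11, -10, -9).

d = √[(x₂-x₁)² + (y₂-y₁)² + (z₂-z₁)²]
  = √[(-14)² + (-24)² + (-9)²]
  = √[196 + 576 + 81]
  = √853
  ≈ 29.21

29.21


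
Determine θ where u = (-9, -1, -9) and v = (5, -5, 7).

u·v = (-9)·5 + (-1)·(-5) + (-9)·7 = -45 + 5 - 63 = -103
|u| = √((-9)² + (-1)² + (-9)²) = √163 ≈ 12.77
|v| = √(5² + (-5)² + 7²) = √99 ≈ 9.95
cos θ = (u·v)/(|u||v|) = -103/(12.77·9.95) ≈ -0.8108
θ = arccos(-0.8108) ≈ 144.2°

144.2°


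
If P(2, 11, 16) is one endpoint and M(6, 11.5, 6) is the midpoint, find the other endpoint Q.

Q = 2M - P
  = (2·6 - 2, 2·11.5 - 11, 2·6 - 16)
  = (12 - 2, 23 - 11, 12 - 16)
  = (10, 12, -4)

(10, 12, -4)


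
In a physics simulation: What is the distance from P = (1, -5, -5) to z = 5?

distance = |a·x₀ + b·y₀ + c·z₀ - d| / √(a² + b² + c²)
  = |0·1 + 0·(-5) + 1·(-5) - 5| / √(0² + 0² + 1²)
  = |0 + 0 - 5 - 5| / √(0 + 0 + 1)
  = |-10| / √1
  = 10 / 1
  ≈ 10

10


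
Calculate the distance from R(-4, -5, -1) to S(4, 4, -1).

d = √[(x₂-x₁)² + (y₂-y₁)² + (z₂-z₁)²]
  = √[8² + 9² + 0²]
  = √[64 + 81 + 0]
  = √145
  ≈ 12.04

12.04


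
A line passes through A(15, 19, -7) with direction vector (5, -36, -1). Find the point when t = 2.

P(t) = A + t·d
  = (15 + 5·2, 19 + (-36)·2, -7 + (-1)·2)
  = (15 + 10, 19 - 72, -7 - 2)
  = (25, -53, -9)

(25, -53, -9)


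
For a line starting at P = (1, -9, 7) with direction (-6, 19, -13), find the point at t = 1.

P(t) = P + t·d
  = (1 + (-6)·1, -9 + 19·1, 7 + (-13)·1)
  = (1 - 6, -9 + 19, 7 - 13)
  = (-5, 10, -6)

(-5, 10, -6)


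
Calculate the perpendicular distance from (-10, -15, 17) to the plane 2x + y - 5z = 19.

distance = |a·x₀ + b·y₀ + c·z₀ - d| / √(a² + b² + c²)
  = |2·(-10) + 1·(-15) + (-5)·17 - 19| / √(2² + 1² + (-5)²)
  = |-20 - 15 - 85 - 19| / √(4 + 1 + 25)
  = |-139| / √30
  = 139 / 5.477
  ≈ 25.38

25.38


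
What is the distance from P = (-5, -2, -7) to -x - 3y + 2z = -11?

distance = |a·x₀ + b·y₀ + c·z₀ - d| / √(a² + b² + c²)
  = |(-1)·(-5) + (-3)·(-2) + 2·(-7) - (-11)| / √((-1)² + (-3)² + 2²)
  = |5 + 6 - 14 + 11| / √(1 + 9 + 4)
  = |8| / √14
  = 8 / 3.742
  ≈ 2.138

2.138


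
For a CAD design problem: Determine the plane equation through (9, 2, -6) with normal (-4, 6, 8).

The plane through P with normal n = (a, b, c) satisfies n·(r - P) = 0,
i.e. ax + by + cz = a·x₀ + b·y₀ + c·z₀.
d = (-4)·9 + 6·2 + 8·(-6)
  = -36 + 12 - 48
  = -72
Equation: -4x + 6y + 8z = -72

-4x + 6y + 8z = -72


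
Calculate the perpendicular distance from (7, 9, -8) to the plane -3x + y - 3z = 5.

distance = |a·x₀ + b·y₀ + c·z₀ - d| / √(a² + b² + c²)
  = |(-3)·7 + 1·9 + (-3)·(-8) - 5| / √((-3)² + 1² + (-3)²)
  = |-21 + 9 + 24 - 5| / √(9 + 1 + 9)
  = |7| / √19
  = 7 / 4.359
  ≈ 1.606

1.606


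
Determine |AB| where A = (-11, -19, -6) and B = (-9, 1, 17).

d = √[(x₂-x₁)² + (y₂-y₁)² + (z₂-z₁)²]
  = √[2² + 20² + 23²]
  = √[4 + 400 + 529]
  = √933
  ≈ 30.55

30.55


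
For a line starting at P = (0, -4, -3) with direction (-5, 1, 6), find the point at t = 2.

P(t) = P + t·d
  = (0 + (-5)·2, -4 + 1·2, -3 + 6·2)
  = (0 - 10, -4 + 2, -3 + 12)
  = (-10, -2, 9)

(-10, -2, 9)


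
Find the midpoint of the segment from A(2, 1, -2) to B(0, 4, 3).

M = ((x₁+x₂)/2, (y₁+y₂)/2, (z₁+z₂)/2)
  = ((2 + 0)/2, (1 + 4)/2, (-2 + 3)/2)
  = (2/2, 5/2, 1/2)
  = (1, 2.5, 0.5)

(1, 2.5, 0.5)


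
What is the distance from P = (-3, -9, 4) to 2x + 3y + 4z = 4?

distance = |a·x₀ + b·y₀ + c·z₀ - d| / √(a² + b² + c²)
  = |2·(-3) + 3·(-9) + 4·4 - 4| / √(2² + 3² + 4²)
  = |-6 - 27 + 16 - 4| / √(4 + 9 + 16)
  = |-21| / √29
  = 21 / 5.385
  ≈ 3.9

3.9


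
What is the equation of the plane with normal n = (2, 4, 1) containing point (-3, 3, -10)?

The plane through P with normal n = (a, b, c) satisfies n·(r - P) = 0,
i.e. ax + by + cz = a·x₀ + b·y₀ + c·z₀.
d = 2·(-3) + 4·3 + 1·(-10)
  = -6 + 12 - 10
  = -4
Equation: 2x + 4y + z = -4

2x + 4y + z = -4


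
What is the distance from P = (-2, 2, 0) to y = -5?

distance = |a·x₀ + b·y₀ + c·z₀ - d| / √(a² + b² + c²)
  = |0·(-2) + 1·2 + 0·0 - (-5)| / √(0² + 1² + 0²)
  = |0 + 2 + 0 + 5| / √(0 + 1 + 0)
  = |7| / √1
  = 7 / 1
  ≈ 7

7


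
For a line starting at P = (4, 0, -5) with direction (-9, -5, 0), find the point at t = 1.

P(t) = P + t·d
  = (4 + (-9)·1, 0 + (-5)·1, -5 + 0·1)
  = (4 - 9, 0 - 5, -5 + 0)
  = (-5, -5, -5)

(-5, -5, -5)


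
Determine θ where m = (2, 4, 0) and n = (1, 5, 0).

m·n = 2·1 + 4·5 + 0·0 = 2 + 20 + 0 = 22
|m| = √(2² + 4² + 0²) = √20 ≈ 4.472
|n| = √(1² + 5² + 0²) = √26 ≈ 5.099
cos θ = (m·n)/(|m||n|) = 22/(4.472·5.099) ≈ 0.9648
θ = arccos(0.9648) ≈ 15.26°

15.26°


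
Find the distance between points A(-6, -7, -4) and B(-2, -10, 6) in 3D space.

d = √[(x₂-x₁)² + (y₂-y₁)² + (z₂-z₁)²]
  = √[4² + (-3)² + 10²]
  = √[16 + 9 + 100]
  = √125
  ≈ 11.18

11.18


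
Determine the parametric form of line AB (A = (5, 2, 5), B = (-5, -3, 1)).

Direction vector d = B - A = (-5 - 5, -3 - 2, 1 - 5) = (-10, -5, -4)
Parametric form r = A + t·d:
x = 5 - 10t, y = 2 - 5t, z = 5 - 4t

x = 5 - 10t, y = 2 - 5t, z = 5 - 4t


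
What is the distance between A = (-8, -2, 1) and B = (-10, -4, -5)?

d = √[(x₂-x₁)² + (y₂-y₁)² + (z₂-z₁)²]
  = √[(-2)² + (-2)² + (-6)²]
  = √[4 + 4 + 36]
  = √44
  ≈ 6.633

6.633


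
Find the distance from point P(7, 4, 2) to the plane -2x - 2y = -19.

distance = |a·x₀ + b·y₀ + c·z₀ - d| / √(a² + b² + c²)
  = |(-2)·7 + (-2)·4 + 0·2 - (-19)| / √((-2)² + (-2)² + 0²)
  = |-14 - 8 + 0 + 19| / √(4 + 4 + 0)
  = |-3| / √8
  = 3 / 2.828
  ≈ 1.061

1.061


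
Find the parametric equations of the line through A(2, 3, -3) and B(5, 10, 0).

Direction vector d = B - A = (5 - 2, 10 - 3, 0 + 3) = (3, 7, 3)
Parametric form r = A + t·d:
x = 2 + 3t, y = 3 + 7t, z = -3 + 3t

x = 2 + 3t, y = 3 + 7t, z = -3 + 3t


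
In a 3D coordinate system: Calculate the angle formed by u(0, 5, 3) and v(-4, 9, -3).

u·v = 0·(-4) + 5·9 + 3·(-3) = 0 + 45 - 9 = 36
|u| = √(0² + 5² + 3²) = √34 ≈ 5.831
|v| = √((-4)² + 9² + (-3)²) = √106 ≈ 10.3
cos θ = (u·v)/(|u||v|) = 36/(5.831·10.3) ≈ 0.5997
θ = arccos(0.5997) ≈ 53.15°

53.15°


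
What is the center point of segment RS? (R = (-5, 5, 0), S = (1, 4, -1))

M = ((x₁+x₂)/2, (y₁+y₂)/2, (z₁+z₂)/2)
  = ((-5 + 1)/2, (5 + 4)/2, (0 - 1)/2)
  = (-4/2, 9/2, -1/2)
  = (-2, 4.5, -0.5)

(-2, 4.5, -0.5)


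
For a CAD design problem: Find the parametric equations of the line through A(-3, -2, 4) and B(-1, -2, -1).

Direction vector d = B - A = (-1 + 3, -2 + 2, -1 - 4) = (2, 0, -5)
Parametric form r = A + t·d:
x = -3 + 2t, y = -2, z = 4 - 5t

x = -3 + 2t, y = -2, z = 4 - 5t


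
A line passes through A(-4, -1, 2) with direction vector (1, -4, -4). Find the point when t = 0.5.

P(t) = A + t·d
  = (-4 + 1·0.5, -1 + (-4)·0.5, 2 + (-4)·0.5)
  = (-4 + 0.5, -1 - 2, 2 - 2)
  = (-3.5, -3, 0)

(-3.5, -3, 0)


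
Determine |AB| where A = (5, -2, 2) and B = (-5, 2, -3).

d = √[(x₂-x₁)² + (y₂-y₁)² + (z₂-z₁)²]
  = √[(-10)² + 4² + (-5)²]
  = √[100 + 16 + 25]
  = √141
  ≈ 11.87

11.87


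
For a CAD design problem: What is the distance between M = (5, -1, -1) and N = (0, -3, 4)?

d = √[(x₂-x₁)² + (y₂-y₁)² + (z₂-z₁)²]
  = √[(-5)² + (-2)² + 5²]
  = √[25 + 4 + 25]
  = √54
  ≈ 7.348

7.348


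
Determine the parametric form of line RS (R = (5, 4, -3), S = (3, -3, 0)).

Direction vector d = S - R = (3 - 5, -3 - 4, 0 + 3) = (-2, -7, 3)
Parametric form r = R + t·d:
x = 5 - 2t, y = 4 - 7t, z = -3 + 3t

x = 5 - 2t, y = 4 - 7t, z = -3 + 3t


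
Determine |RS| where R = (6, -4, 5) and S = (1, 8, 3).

d = √[(x₂-x₁)² + (y₂-y₁)² + (z₂-z₁)²]
  = √[(-5)² + 12² + (-2)²]
  = √[25 + 144 + 4]
  = √173
  ≈ 13.15

13.15


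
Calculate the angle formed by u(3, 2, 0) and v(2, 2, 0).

u·v = 3·2 + 2·2 + 0·0 = 6 + 4 + 0 = 10
|u| = √(3² + 2² + 0²) = √13 ≈ 3.606
|v| = √(2² + 2² + 0²) = √8 ≈ 2.828
cos θ = (u·v)/(|u||v|) = 10/(3.606·2.828) ≈ 0.9806
θ = arccos(0.9806) ≈ 11.31°

11.31°


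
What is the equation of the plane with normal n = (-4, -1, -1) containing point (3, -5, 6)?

The plane through P with normal n = (a, b, c) satisfies n·(r - P) = 0,
i.e. ax + by + cz = a·x₀ + b·y₀ + c·z₀.
d = (-4)·3 + (-1)·(-5) + (-1)·6
  = -12 + 5 - 6
  = -13
Equation: -4x - y - z = -13

-4x - y - z = -13


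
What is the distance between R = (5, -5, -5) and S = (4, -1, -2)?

d = √[(x₂-x₁)² + (y₂-y₁)² + (z₂-z₁)²]
  = √[(-1)² + 4² + 3²]
  = √[1 + 16 + 9]
  = √26
  ≈ 5.099

5.099


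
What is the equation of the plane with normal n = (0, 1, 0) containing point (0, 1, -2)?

The plane through P with normal n = (a, b, c) satisfies n·(r - P) = 0,
i.e. ax + by + cz = a·x₀ + b·y₀ + c·z₀.
d = 0·0 + 1·1 + 0·(-2)
  = 0 + 1 + 0
  = 1
Equation: y = 1

y = 1


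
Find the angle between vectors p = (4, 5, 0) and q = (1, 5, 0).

p·q = 4·1 + 5·5 + 0·0 = 4 + 25 + 0 = 29
|p| = √(4² + 5² + 0²) = √41 ≈ 6.403
|q| = √(1² + 5² + 0²) = √26 ≈ 5.099
cos θ = (p·q)/(|p||q|) = 29/(6.403·5.099) ≈ 0.8882
θ = arccos(0.8882) ≈ 27.35°

27.35°


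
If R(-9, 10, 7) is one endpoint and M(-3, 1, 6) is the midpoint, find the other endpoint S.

S = 2M - R
  = (2·(-3) - (-9), 2·1 - 10, 2·6 - 7)
  = (-6 + 9, 2 - 10, 12 - 7)
  = (3, -8, 5)

(3, -8, 5)


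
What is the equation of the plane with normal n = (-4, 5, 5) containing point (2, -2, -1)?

The plane through P with normal n = (a, b, c) satisfies n·(r - P) = 0,
i.e. ax + by + cz = a·x₀ + b·y₀ + c·z₀.
d = (-4)·2 + 5·(-2) + 5·(-1)
  = -8 - 10 - 5
  = -23
Equation: -4x + 5y + 5z = -23

-4x + 5y + 5z = -23


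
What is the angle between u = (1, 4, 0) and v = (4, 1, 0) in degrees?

u·v = 1·4 + 4·1 + 0·0 = 4 + 4 + 0 = 8
|u| = √(1² + 4² + 0²) = √17 ≈ 4.123
|v| = √(4² + 1² + 0²) = √17 ≈ 4.123
cos θ = (u·v)/(|u||v|) = 8/(4.123·4.123) ≈ 0.4706
θ = arccos(0.4706) ≈ 61.93°

61.93°


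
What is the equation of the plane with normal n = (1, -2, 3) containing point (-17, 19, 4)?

The plane through P with normal n = (a, b, c) satisfies n·(r - P) = 0,
i.e. ax + by + cz = a·x₀ + b·y₀ + c·z₀.
d = 1·(-17) + (-2)·19 + 3·4
  = -17 - 38 + 12
  = -43
Equation: x - 2y + 3z = -43

x - 2y + 3z = -43


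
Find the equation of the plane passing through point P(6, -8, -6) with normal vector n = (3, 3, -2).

The plane through P with normal n = (a, b, c) satisfies n·(r - P) = 0,
i.e. ax + by + cz = a·x₀ + b·y₀ + c·z₀.
d = 3·6 + 3·(-8) + (-2)·(-6)
  = 18 - 24 + 12
  = 6
Equation: 3x + 3y - 2z = 6

3x + 3y - 2z = 6


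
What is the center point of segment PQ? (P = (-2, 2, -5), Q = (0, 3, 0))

M = ((x₁+x₂)/2, (y₁+y₂)/2, (z₁+z₂)/2)
  = ((-2 + 0)/2, (2 + 3)/2, (-5 + 0)/2)
  = (-2/2, 5/2, -5/2)
  = (-1, 2.5, -2.5)

(-1, 2.5, -2.5)
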